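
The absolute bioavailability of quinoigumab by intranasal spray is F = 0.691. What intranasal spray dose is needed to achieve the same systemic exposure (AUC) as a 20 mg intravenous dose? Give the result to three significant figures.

For equal systemic exposure: F × D_ev = D_iv
D_ev = D_iv / F = 20 / 0.691 = 28.9436 mg

D_intranasal = 28.9 mg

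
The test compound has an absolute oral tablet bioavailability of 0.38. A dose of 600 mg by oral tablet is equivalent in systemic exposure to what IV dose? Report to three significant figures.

D_iv = 228 mg

Systemic exposure from an extravascular dose = F × D_ev, so the equivalent IV dose is F × D_ev.
D_iv = F × D_ev = 0.38 × 600 = 228 mg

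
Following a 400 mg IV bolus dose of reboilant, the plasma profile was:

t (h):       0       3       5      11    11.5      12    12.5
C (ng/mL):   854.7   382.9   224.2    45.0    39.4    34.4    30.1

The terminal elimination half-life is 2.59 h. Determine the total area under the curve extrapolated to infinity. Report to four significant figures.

AUC = 3439 ng/mL·h

Trapezoidal AUC_0→12.5:
  [0→3]: (854.7+382.9)/2 × 3 = 1856.4
  [3→5]: (382.9+224.2)/2 × 2 = 607.1
  [5→11]: (224.2+45.0)/2 × 6 = 807.6
  [11→11.5]: (45.0+39.4)/2 × 0.5 = 21.1
  [11.5→12]: (39.4+34.4)/2 × 0.5 = 18.45
  [12→12.5]: (34.4+30.1)/2 × 0.5 = 16.125
  Sum = 3326.775 ng/mL·h
k_e = ln2 / t½ = 0.693147 / 2.59 = 0.2676 h^-1
Extrapolated tail: C_last / k_e = 30.1 / 0.2676 = 112.481
AUC_0→∞ = 3326.775 + 112.481 = 3439.256 ng/mL·h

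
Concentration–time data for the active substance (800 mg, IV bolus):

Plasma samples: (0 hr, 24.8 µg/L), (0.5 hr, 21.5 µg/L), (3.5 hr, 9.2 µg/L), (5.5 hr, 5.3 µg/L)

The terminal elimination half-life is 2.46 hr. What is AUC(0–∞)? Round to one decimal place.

Trapezoidal AUC_0→5.5:
  [0→0.5]: (24.8+21.5)/2 × 0.5 = 11.575
  [0.5→3.5]: (21.5+9.2)/2 × 3 = 46.05
  [3.5→5.5]: (9.2+5.3)/2 × 2 = 14.5
  Sum = 72.125 µg/L·hr
k_e = ln2 / t½ = 0.693147 / 2.46 = 0.2818 hr^-1
Extrapolated tail: C_last / k_e = 5.3 / 0.2818 = 18.808
AUC_0→∞ = 72.125 + 18.808 = 90.933 µg/L·hr

AUC = 90.9 µg/L·hr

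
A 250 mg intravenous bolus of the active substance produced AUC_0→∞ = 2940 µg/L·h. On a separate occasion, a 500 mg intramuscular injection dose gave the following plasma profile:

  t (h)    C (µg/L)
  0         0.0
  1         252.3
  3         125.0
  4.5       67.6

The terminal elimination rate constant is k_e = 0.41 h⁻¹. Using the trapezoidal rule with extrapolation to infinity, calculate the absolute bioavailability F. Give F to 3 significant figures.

Trapezoidal AUC_0→4.5 (intramuscular injection):
  [0→1]: (0.0+252.3)/2 × 1 = 126.15
  [1→3]: (252.3+125.0)/2 × 2 = 377.3
  [3→4.5]: (125.0+67.6)/2 × 1.5 = 144.45
  Sum = 647.9 µg/L·h
Tail: C_last/k_e = 67.6/0.41 = 164.878
AUC_0→∞ (intramuscular injection) = 647.9 + 164.878 = 812.778 µg/L·h
F = (AUC_ev/D_ev)/(AUC_iv/D_iv) = (812.778/500)/(2940/250) = 1.625556/11.76 = 0.1382

F = 0.138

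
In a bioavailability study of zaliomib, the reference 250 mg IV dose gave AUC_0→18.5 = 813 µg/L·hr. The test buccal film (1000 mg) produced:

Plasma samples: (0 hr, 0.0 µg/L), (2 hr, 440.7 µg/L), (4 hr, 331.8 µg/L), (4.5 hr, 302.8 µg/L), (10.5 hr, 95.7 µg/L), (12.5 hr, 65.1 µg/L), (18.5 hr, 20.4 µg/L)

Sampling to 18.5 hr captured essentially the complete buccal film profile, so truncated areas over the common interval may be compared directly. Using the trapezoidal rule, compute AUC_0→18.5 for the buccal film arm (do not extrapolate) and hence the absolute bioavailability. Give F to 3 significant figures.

Trapezoidal AUC_0→18.5 (buccal film):
  [0→2]: (0.0+440.7)/2 × 2 = 440.7
  [2→4]: (440.7+331.8)/2 × 2 = 772.5
  [4→4.5]: (331.8+302.8)/2 × 0.5 = 158.65
  [4.5→10.5]: (302.8+95.7)/2 × 6 = 1195.5
  [10.5→12.5]: (95.7+65.1)/2 × 2 = 160.8
  [12.5→18.5]: (65.1+20.4)/2 × 6 = 256.5
  Sum = 2984.65 µg/L·hr
F = (AUC_ev/D_ev)/(AUC_iv/D_iv) = (2984.65/1000)/(813/250) = 2.98465/3.252 = 0.9178

F = 0.918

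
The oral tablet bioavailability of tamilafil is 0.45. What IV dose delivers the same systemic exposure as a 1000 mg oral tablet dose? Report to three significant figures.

D_iv = 450 mg

Systemic exposure from an extravascular dose = F × D_ev, so the equivalent IV dose is F × D_ev.
D_iv = F × D_ev = 0.45 × 1000 = 450 mg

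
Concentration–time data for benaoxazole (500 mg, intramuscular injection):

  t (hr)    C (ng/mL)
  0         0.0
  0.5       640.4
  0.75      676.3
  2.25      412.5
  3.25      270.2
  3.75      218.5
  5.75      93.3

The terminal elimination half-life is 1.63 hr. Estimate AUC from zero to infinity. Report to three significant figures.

Trapezoidal AUC_0→5.75:
  [0→0.5]: (0.0+640.4)/2 × 0.5 = 160.1
  [0.5→0.75]: (640.4+676.3)/2 × 0.25 = 164.5875
  [0.75→2.25]: (676.3+412.5)/2 × 1.5 = 816.6
  [2.25→3.25]: (412.5+270.2)/2 × 1 = 341.35
  [3.25→3.75]: (270.2+218.5)/2 × 0.5 = 122.175
  [3.75→5.75]: (218.5+93.3)/2 × 2 = 311.8
  Sum = 1916.6125 ng/mL·hr
k_e = ln2 / t½ = 0.693147 / 1.63 = 0.4252 hr^-1
Extrapolated tail: C_last / k_e = 93.3 / 0.4252 = 219.426
AUC_0→∞ = 1916.6125 + 219.426 = 2136.0385 ng/mL·hr

AUC = 2140 ng/mL·hr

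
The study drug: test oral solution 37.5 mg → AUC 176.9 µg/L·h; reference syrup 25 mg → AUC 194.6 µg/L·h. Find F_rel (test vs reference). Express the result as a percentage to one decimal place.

F_rel = (AUC_test/D_test) / (AUC_ref/D_ref)
      = (176.9/37.5) / (194.6/25)
      = 4.71733 / 7.784 = 0.6060 = 60.60%

F_rel = 60.6%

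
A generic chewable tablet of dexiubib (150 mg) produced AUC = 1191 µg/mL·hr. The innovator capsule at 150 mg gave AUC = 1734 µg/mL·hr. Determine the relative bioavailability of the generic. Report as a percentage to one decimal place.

F_rel = (AUC_test/D_test) / (AUC_ref/D_ref)
      = (1191/150) / (1734/150)
      = 7.94 / 11.56 = 0.6869 = 68.69%

F_rel = 68.7%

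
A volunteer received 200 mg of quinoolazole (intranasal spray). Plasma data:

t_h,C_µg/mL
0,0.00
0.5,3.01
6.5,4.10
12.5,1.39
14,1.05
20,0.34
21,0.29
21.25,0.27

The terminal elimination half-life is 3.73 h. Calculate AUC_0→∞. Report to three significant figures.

Trapezoidal AUC_0→21.25:
  [0→0.5]: (0.00+3.01)/2 × 0.5 = 0.7525
  [0.5→6.5]: (3.01+4.10)/2 × 6 = 21.33
  [6.5→12.5]: (4.10+1.39)/2 × 6 = 16.47
  [12.5→14]: (1.39+1.05)/2 × 1.5 = 1.83
  [14→20]: (1.05+0.34)/2 × 6 = 4.17
  [20→21]: (0.34+0.29)/2 × 1 = 0.315
  [21→21.25]: (0.29+0.27)/2 × 0.25 = 0.07
  Sum = 44.9375 µg/mL·h
k_e = ln2 / t½ = 0.693147 / 3.73 = 0.1858 h^-1
Extrapolated tail: C_last / k_e = 0.27 / 0.1858 = 1.453
AUC_0→∞ = 44.9375 + 1.453 = 46.3905 µg/mL·h

AUC = 46.4 µg/mL·h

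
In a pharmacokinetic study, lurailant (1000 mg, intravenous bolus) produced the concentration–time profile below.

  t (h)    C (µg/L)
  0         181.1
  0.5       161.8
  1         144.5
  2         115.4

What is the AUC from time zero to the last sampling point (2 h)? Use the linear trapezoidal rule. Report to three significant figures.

AUC = 292 µg/L·h

Trapezoidal AUC_0→2:
  [0→0.5]: (181.1+161.8)/2 × 0.5 = 85.725
  [0.5→1]: (161.8+144.5)/2 × 0.5 = 76.575
  [1→2]: (144.5+115.4)/2 × 1 = 129.95
  Sum = 292.25 µg/L·h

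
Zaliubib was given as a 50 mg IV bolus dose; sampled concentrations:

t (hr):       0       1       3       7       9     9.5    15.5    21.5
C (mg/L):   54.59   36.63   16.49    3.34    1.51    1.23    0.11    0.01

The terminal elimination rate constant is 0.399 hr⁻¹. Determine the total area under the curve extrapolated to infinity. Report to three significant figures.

AUC = 148 mg/L·hr

Trapezoidal AUC_0→21.5:
  [0→1]: (54.59+36.63)/2 × 1 = 45.61
  [1→3]: (36.63+16.49)/2 × 2 = 53.12
  [3→7]: (16.49+3.34)/2 × 4 = 39.66
  [7→9]: (3.34+1.51)/2 × 2 = 4.85
  [9→9.5]: (1.51+1.23)/2 × 0.5 = 0.685
  [9.5→15.5]: (1.23+0.11)/2 × 6 = 4.02
  [15.5→21.5]: (0.11+0.01)/2 × 6 = 0.36
  Sum = 148.305 mg/L·hr
Extrapolated tail: C_last / k_e = 0.01 / 0.399 = 0.025
AUC_0→∞ = 148.305 + 0.025 = 148.33 mg/L·hr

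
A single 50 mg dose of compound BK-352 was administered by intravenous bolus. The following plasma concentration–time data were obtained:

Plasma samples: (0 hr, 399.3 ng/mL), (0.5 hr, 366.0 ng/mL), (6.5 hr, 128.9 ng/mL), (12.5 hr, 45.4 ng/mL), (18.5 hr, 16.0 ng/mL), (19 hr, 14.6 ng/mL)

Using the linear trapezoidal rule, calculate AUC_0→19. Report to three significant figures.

AUC = 2390 ng/mL·hr

Trapezoidal AUC_0→19:
  [0→0.5]: (399.3+366.0)/2 × 0.5 = 191.325
  [0.5→6.5]: (366.0+128.9)/2 × 6 = 1484.7
  [6.5→12.5]: (128.9+45.4)/2 × 6 = 522.9
  [12.5→18.5]: (45.4+16.0)/2 × 6 = 184.2
  [18.5→19]: (16.0+14.6)/2 × 0.5 = 7.65
  Sum = 2390.775 ng/mL·hr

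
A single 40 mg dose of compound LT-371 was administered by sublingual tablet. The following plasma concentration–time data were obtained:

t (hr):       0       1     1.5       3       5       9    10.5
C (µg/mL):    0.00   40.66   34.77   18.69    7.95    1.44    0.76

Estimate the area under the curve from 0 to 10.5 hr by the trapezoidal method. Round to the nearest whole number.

Trapezoidal AUC_0→10.5:
  [0→1]: (0.00+40.66)/2 × 1 = 20.33
  [1→1.5]: (40.66+34.77)/2 × 0.5 = 18.8575
  [1.5→3]: (34.77+18.69)/2 × 1.5 = 40.095
  [3→5]: (18.69+7.95)/2 × 2 = 26.64
  [5→9]: (7.95+1.44)/2 × 4 = 18.78
  [9→10.5]: (1.44+0.76)/2 × 1.5 = 1.65
  Sum = 126.3525 µg/mL·hr

AUC = 126 µg/mL·hr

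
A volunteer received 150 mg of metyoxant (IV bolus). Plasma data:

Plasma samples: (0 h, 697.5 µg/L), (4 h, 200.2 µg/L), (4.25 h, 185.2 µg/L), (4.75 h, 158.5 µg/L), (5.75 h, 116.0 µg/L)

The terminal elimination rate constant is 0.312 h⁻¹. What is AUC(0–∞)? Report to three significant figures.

Trapezoidal AUC_0→5.75:
  [0→4]: (697.5+200.2)/2 × 4 = 1795.4
  [4→4.25]: (200.2+185.2)/2 × 0.25 = 48.175
  [4.25→4.75]: (185.2+158.5)/2 × 0.5 = 85.925
  [4.75→5.75]: (158.5+116.0)/2 × 1 = 137.25
  Sum = 2066.75 µg/L·h
Extrapolated tail: C_last / k_e = 116.0 / 0.312 = 371.795
AUC_0→∞ = 2066.75 + 371.795 = 2438.545 µg/L·h

AUC = 2440 µg/L·h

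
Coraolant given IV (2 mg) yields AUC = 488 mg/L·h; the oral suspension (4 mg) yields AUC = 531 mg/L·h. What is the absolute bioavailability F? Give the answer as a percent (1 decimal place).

F = 54.4%

F = (AUC_ev / D_ev) / (AUC_iv / D_iv)
  = (531/4) / (488/2)
  = 132.75 / 244 = 0.5441
  = 54.41%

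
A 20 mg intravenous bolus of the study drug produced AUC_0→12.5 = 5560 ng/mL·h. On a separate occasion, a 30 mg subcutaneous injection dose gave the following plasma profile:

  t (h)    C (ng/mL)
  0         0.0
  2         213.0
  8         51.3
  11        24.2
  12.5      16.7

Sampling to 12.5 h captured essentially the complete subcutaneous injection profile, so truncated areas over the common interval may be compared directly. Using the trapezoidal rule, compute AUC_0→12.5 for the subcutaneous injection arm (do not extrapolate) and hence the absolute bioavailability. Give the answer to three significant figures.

F = 0.138

Trapezoidal AUC_0→12.5 (subcutaneous injection):
  [0→2]: (0.0+213.0)/2 × 2 = 213.0
  [2→8]: (213.0+51.3)/2 × 6 = 792.9
  [8→11]: (51.3+24.2)/2 × 3 = 113.25
  [11→12.5]: (24.2+16.7)/2 × 1.5 = 30.675
  Sum = 1149.825 ng/mL·h
F = (AUC_ev/D_ev)/(AUC_iv/D_iv) = (1149.825/30)/(5560/20) = 38.3275/278 = 0.1379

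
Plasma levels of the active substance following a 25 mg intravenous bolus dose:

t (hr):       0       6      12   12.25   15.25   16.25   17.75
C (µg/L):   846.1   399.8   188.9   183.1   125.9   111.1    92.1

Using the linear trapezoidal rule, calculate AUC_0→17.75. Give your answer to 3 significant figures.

AUC = 6280 µg/L·hr

Trapezoidal AUC_0→17.75:
  [0→6]: (846.1+399.8)/2 × 6 = 3737.7
  [6→12]: (399.8+188.9)/2 × 6 = 1766.1
  [12→12.25]: (188.9+183.1)/2 × 0.25 = 46.5
  [12.25→15.25]: (183.1+125.9)/2 × 3 = 463.5
  [15.25→16.25]: (125.9+111.1)/2 × 1 = 118.5
  [16.25→17.75]: (111.1+92.1)/2 × 1.5 = 152.4
  Sum = 6284.7 µg/L·hr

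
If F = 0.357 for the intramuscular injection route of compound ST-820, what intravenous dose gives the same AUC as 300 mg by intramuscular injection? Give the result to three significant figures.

Systemic exposure from an extravascular dose = F × D_ev, so the equivalent IV dose is F × D_ev.
D_iv = F × D_ev = 0.357 × 300 = 107.1 mg

D_iv = 107 mg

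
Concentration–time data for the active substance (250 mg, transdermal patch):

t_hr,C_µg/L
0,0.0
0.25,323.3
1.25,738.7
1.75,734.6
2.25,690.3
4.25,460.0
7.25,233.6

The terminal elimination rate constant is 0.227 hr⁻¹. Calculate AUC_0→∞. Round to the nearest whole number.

AUC = 4516 µg/L·hr

Trapezoidal AUC_0→7.25:
  [0→0.25]: (0.0+323.3)/2 × 0.25 = 40.4125
  [0.25→1.25]: (323.3+738.7)/2 × 1 = 531.0
  [1.25→1.75]: (738.7+734.6)/2 × 0.5 = 368.325
  [1.75→2.25]: (734.6+690.3)/2 × 0.5 = 356.225
  [2.25→4.25]: (690.3+460.0)/2 × 2 = 1150.3
  [4.25→7.25]: (460.0+233.6)/2 × 3 = 1040.4
  Sum = 3486.6625 µg/L·hr
Extrapolated tail: C_last / k_e = 233.6 / 0.227 = 1029.075
AUC_0→∞ = 3486.6625 + 1029.075 = 4515.7375 µg/L·hr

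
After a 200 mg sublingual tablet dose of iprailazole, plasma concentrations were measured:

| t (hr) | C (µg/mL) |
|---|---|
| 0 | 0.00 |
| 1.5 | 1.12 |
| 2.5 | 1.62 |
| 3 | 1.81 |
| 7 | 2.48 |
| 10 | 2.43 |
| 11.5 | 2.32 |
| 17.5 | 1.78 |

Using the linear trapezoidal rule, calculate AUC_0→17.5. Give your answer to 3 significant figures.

Trapezoidal AUC_0→17.5:
  [0→1.5]: (0.00+1.12)/2 × 1.5 = 0.84
  [1.5→2.5]: (1.12+1.62)/2 × 1 = 1.37
  [2.5→3]: (1.62+1.81)/2 × 0.5 = 0.8575
  [3→7]: (1.81+2.48)/2 × 4 = 8.58
  [7→10]: (2.48+2.43)/2 × 3 = 7.365
  [10→11.5]: (2.43+2.32)/2 × 1.5 = 3.5625
  [11.5→17.5]: (2.32+1.78)/2 × 6 = 12.3
  Sum = 34.875 µg/mL·hr

AUC = 34.9 µg/mL·hr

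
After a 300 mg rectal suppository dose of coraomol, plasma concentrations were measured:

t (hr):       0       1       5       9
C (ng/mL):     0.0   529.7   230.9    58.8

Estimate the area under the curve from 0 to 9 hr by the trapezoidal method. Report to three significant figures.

AUC = 2370 ng/mL·hr

Trapezoidal AUC_0→9:
  [0→1]: (0.0+529.7)/2 × 1 = 264.85
  [1→5]: (529.7+230.9)/2 × 4 = 1521.2
  [5→9]: (230.9+58.8)/2 × 4 = 579.4
  Sum = 2365.45 ng/mL·hr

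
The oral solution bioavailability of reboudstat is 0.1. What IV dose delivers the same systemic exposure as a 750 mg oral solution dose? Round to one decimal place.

D_iv = 75.0 mg

Systemic exposure from an extravascular dose = F × D_ev, so the equivalent IV dose is F × D_ev.
D_iv = F × D_ev = 0.1 × 750 = 75 mg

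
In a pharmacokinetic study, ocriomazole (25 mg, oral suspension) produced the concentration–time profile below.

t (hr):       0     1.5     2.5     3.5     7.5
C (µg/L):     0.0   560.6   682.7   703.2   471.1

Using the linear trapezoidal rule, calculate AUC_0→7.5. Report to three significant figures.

AUC = 4080 µg/L·hr

Trapezoidal AUC_0→7.5:
  [0→1.5]: (0.0+560.6)/2 × 1.5 = 420.45
  [1.5→2.5]: (560.6+682.7)/2 × 1 = 621.65
  [2.5→3.5]: (682.7+703.2)/2 × 1 = 692.95
  [3.5→7.5]: (703.2+471.1)/2 × 4 = 2348.6
  Sum = 4083.65 µg/L·hr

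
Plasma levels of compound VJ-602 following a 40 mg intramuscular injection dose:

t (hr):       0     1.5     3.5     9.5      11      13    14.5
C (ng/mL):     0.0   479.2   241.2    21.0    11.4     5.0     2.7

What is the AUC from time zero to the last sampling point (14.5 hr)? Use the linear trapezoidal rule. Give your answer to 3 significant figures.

AUC = 1910 ng/mL·hr

Trapezoidal AUC_0→14.5:
  [0→1.5]: (0.0+479.2)/2 × 1.5 = 359.4
  [1.5→3.5]: (479.2+241.2)/2 × 2 = 720.4
  [3.5→9.5]: (241.2+21.0)/2 × 6 = 786.6
  [9.5→11]: (21.0+11.4)/2 × 1.5 = 24.3
  [11→13]: (11.4+5.0)/2 × 2 = 16.4
  [13→14.5]: (5.0+2.7)/2 × 1.5 = 5.775
  Sum = 1912.875 ng/mL·hr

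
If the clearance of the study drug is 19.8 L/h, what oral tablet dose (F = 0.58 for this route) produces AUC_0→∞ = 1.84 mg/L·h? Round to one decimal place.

Dose = CL × AUC_0→∞ / F
     = 19.8 × 1.84 / 0.58 = 62.8138 mg

Dose = 62.8 mg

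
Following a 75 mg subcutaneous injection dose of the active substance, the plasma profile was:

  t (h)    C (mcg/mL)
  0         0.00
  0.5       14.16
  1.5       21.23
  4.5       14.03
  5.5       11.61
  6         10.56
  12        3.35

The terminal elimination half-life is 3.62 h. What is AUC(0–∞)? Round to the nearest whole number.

Trapezoidal AUC_0→12:
  [0→0.5]: (0.00+14.16)/2 × 0.5 = 3.54
  [0.5→1.5]: (14.16+21.23)/2 × 1 = 17.695
  [1.5→4.5]: (21.23+14.03)/2 × 3 = 52.89
  [4.5→5.5]: (14.03+11.61)/2 × 1 = 12.82
  [5.5→6]: (11.61+10.56)/2 × 0.5 = 5.5425
  [6→12]: (10.56+3.35)/2 × 6 = 41.73
  Sum = 134.2175 mcg/mL·h
k_e = ln2 / t½ = 0.693147 / 3.62 = 0.1915 h^-1
Extrapolated tail: C_last / k_e = 3.35 / 0.1915 = 17.493
AUC_0→∞ = 134.2175 + 17.493 = 151.7105 mcg/mL·h

AUC = 152 mcg/mL·h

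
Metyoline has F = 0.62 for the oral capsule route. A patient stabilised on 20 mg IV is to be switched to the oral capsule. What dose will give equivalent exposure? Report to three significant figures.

D_oral = 32.3 mg

For equal systemic exposure: F × D_ev = D_iv
D_ev = D_iv / F = 20 / 0.62 = 32.2581 mg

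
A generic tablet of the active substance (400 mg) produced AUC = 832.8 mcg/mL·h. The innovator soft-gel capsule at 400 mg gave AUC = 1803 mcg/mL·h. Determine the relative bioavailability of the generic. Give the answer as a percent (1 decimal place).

F_rel = 46.2%

F_rel = (AUC_test/D_test) / (AUC_ref/D_ref)
      = (832.8/400) / (1803/400)
      = 2.082 / 4.5075 = 0.4619 = 46.19%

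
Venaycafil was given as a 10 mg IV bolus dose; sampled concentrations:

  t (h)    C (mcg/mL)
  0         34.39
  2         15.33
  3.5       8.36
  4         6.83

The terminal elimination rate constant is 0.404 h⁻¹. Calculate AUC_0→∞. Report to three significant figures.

Trapezoidal AUC_0→4:
  [0→2]: (34.39+15.33)/2 × 2 = 49.72
  [2→3.5]: (15.33+8.36)/2 × 1.5 = 17.7675
  [3.5→4]: (8.36+6.83)/2 × 0.5 = 3.7975
  Sum = 71.285 mcg/mL·h
Extrapolated tail: C_last / k_e = 6.83 / 0.404 = 16.906
AUC_0→∞ = 71.285 + 16.906 = 88.191 mcg/mL·h

AUC = 88.2 mcg/mL·h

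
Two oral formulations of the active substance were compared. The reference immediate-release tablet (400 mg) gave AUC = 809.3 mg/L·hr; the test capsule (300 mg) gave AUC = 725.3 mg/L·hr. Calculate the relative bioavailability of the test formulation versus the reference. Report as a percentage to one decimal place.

F_rel = 119.5%

F_rel = (AUC_test/D_test) / (AUC_ref/D_ref)
      = (725.3/300) / (809.3/400)
      = 2.41767 / 2.02325 = 1.1949 = 119.49%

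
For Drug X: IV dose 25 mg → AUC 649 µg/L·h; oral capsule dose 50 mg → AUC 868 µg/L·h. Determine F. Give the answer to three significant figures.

F = 0.669

F = (AUC_ev / D_ev) / (AUC_iv / D_iv)
  = (868/50) / (649/25)
  = 17.36 / 25.96 = 0.6687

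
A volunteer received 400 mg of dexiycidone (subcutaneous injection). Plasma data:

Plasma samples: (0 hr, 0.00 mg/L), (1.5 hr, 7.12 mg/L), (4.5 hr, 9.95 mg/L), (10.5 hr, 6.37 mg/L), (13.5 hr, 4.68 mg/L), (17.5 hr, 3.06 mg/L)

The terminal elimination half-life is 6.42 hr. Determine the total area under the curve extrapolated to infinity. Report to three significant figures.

Trapezoidal AUC_0→17.5:
  [0→1.5]: (0.00+7.12)/2 × 1.5 = 5.34
  [1.5→4.5]: (7.12+9.95)/2 × 3 = 25.605
  [4.5→10.5]: (9.95+6.37)/2 × 6 = 48.96
  [10.5→13.5]: (6.37+4.68)/2 × 3 = 16.575
  [13.5→17.5]: (4.68+3.06)/2 × 4 = 15.48
  Sum = 111.96 mg/L·hr
k_e = ln2 / t½ = 0.693147 / 6.42 = 0.1080 hr^-1
Extrapolated tail: C_last / k_e = 3.06 / 0.108 = 28.333
AUC_0→∞ = 111.96 + 28.333 = 140.293 mg/L·hr

AUC = 140 mg/L·hr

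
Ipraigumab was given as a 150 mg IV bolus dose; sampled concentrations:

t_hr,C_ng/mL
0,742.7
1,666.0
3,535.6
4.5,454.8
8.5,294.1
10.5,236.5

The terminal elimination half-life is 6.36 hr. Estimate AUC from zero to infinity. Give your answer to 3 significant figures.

AUC = 6850 ng/mL·hr

Trapezoidal AUC_0→10.5:
  [0→1]: (742.7+666.0)/2 × 1 = 704.35
  [1→3]: (666.0+535.6)/2 × 2 = 1201.6
  [3→4.5]: (535.6+454.8)/2 × 1.5 = 742.8
  [4.5→8.5]: (454.8+294.1)/2 × 4 = 1497.8
  [8.5→10.5]: (294.1+236.5)/2 × 2 = 530.6
  Sum = 4677.15 ng/mL·hr
k_e = ln2 / t½ = 0.693147 / 6.36 = 0.1090 hr^-1
Extrapolated tail: C_last / k_e = 236.5 / 0.109 = 2169.725
AUC_0→∞ = 4677.15 + 2169.725 = 6846.875 ng/mL·hr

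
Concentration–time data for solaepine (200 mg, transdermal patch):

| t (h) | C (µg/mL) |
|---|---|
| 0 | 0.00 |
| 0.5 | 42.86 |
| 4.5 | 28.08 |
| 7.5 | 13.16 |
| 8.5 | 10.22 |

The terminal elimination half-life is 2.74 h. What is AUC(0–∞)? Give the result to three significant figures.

AUC = 267 µg/mL·h

Trapezoidal AUC_0→8.5:
  [0→0.5]: (0.00+42.86)/2 × 0.5 = 10.715
  [0.5→4.5]: (42.86+28.08)/2 × 4 = 141.88
  [4.5→7.5]: (28.08+13.16)/2 × 3 = 61.86
  [7.5→8.5]: (13.16+10.22)/2 × 1 = 11.69
  Sum = 226.145 µg/mL·h
k_e = ln2 / t½ = 0.693147 / 2.74 = 0.2530 h^-1
Extrapolated tail: C_last / k_e = 10.22 / 0.253 = 40.395
AUC_0→∞ = 226.145 + 40.395 = 266.54 µg/mL·h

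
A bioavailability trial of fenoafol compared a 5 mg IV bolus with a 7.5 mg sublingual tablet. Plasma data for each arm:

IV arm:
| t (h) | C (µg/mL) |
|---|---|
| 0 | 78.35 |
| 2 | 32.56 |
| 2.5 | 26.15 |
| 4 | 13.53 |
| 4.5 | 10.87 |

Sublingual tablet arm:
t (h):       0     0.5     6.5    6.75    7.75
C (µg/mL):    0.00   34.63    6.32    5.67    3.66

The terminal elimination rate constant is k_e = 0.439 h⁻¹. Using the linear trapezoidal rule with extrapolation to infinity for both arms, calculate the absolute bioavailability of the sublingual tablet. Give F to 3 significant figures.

Trapezoidal AUC_0→4.5 (IV):
  [0→2]: (78.35+32.56)/2 × 2 = 110.91
  [2→2.5]: (32.56+26.15)/2 × 0.5 = 14.6775
  [2.5→4]: (26.15+13.53)/2 × 1.5 = 29.76
  [4→4.5]: (13.53+10.87)/2 × 0.5 = 6.1
  Sum = 161.4475 µg/mL·h
IV tail: 10.87/0.439 = 24.761; AUC_iv,0→∞ = 161.4475 + 24.761 = 186.2085 µg/mL·h
Trapezoidal AUC_0→7.75 (sublingual tablet):
  [0→0.5]: (0.00+34.63)/2 × 0.5 = 8.6575
  [0.5→6.5]: (34.63+6.32)/2 × 6 = 122.85
  [6.5→6.75]: (6.32+5.67)/2 × 0.25 = 1.49875
  [6.75→7.75]: (5.67+3.66)/2 × 1 = 4.665
  Sum = 137.67125 µg/mL·h
sublingual tablet tail: 3.66/0.439 = 8.337; AUC_ev,0→∞ = 137.67125 + 8.337 = 146.00825 µg/mL·h
F = (AUC_ev/D_ev)/(AUC_iv/D_iv) = (146.00825/7.5)/(186.2085/5) = 19.4678/37.2417 = 0.5227

F = 0.523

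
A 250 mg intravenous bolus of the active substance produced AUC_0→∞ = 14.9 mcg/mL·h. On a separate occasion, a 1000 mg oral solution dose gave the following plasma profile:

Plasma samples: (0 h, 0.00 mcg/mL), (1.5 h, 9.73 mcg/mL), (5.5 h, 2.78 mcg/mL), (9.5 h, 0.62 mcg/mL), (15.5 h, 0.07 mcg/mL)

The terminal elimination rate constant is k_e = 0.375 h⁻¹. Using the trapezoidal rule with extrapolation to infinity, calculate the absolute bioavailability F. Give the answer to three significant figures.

F = 0.694

Trapezoidal AUC_0→15.5 (oral solution):
  [0→1.5]: (0.00+9.73)/2 × 1.5 = 7.2975
  [1.5→5.5]: (9.73+2.78)/2 × 4 = 25.02
  [5.5→9.5]: (2.78+0.62)/2 × 4 = 6.8
  [9.5→15.5]: (0.62+0.07)/2 × 6 = 2.07
  Sum = 41.1875 mcg/mL·h
Tail: C_last/k_e = 0.07/0.375 = 0.187
AUC_0→∞ (oral solution) = 41.1875 + 0.187 = 41.3745 mcg/mL·h
F = (AUC_ev/D_ev)/(AUC_iv/D_iv) = (41.3745/1000)/(14.9/250) = 0.0413745/0.0596 = 0.6942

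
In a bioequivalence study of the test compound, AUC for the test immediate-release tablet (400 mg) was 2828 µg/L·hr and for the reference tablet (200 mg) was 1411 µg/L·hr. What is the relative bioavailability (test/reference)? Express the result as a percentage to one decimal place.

F_rel = 100.2%

F_rel = (AUC_test/D_test) / (AUC_ref/D_ref)
      = (2828/400) / (1411/200)
      = 7.07 / 7.055 = 1.0021 = 100.21%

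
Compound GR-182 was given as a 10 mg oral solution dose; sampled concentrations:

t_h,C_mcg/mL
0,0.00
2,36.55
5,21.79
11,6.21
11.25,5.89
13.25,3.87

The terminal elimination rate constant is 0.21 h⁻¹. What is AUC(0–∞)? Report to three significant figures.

AUC = 238 mcg/mL·h

Trapezoidal AUC_0→13.25:
  [0→2]: (0.00+36.55)/2 × 2 = 36.55
  [2→5]: (36.55+21.79)/2 × 3 = 87.51
  [5→11]: (21.79+6.21)/2 × 6 = 84.0
  [11→11.25]: (6.21+5.89)/2 × 0.25 = 1.5125
  [11.25→13.25]: (5.89+3.87)/2 × 2 = 9.76
  Sum = 219.3325 mcg/mL·h
Extrapolated tail: C_last / k_e = 3.87 / 0.21 = 18.429
AUC_0→∞ = 219.3325 + 18.429 = 237.7615 mcg/mL·h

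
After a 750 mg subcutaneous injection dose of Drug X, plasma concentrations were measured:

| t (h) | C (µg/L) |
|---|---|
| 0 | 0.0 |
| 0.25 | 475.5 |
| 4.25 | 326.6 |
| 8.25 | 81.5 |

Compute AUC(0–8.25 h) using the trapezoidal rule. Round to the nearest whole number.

AUC = 2480 µg/L·h

Trapezoidal AUC_0→8.25:
  [0→0.25]: (0.0+475.5)/2 × 0.25 = 59.4375
  [0.25→4.25]: (475.5+326.6)/2 × 4 = 1604.2
  [4.25→8.25]: (326.6+81.5)/2 × 4 = 816.2
  Sum = 2479.8375 µg/L·h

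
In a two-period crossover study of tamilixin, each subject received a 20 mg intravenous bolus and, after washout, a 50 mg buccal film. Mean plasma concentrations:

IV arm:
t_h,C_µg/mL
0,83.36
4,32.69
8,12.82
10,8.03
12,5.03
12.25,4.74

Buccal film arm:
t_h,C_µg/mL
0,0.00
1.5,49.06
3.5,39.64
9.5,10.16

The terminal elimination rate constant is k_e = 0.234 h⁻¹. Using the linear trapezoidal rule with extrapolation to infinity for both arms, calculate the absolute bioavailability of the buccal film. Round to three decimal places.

F = 0.336

Trapezoidal AUC_0→12.25 (IV):
  [0→4]: (83.36+32.69)/2 × 4 = 232.1
  [4→8]: (32.69+12.82)/2 × 4 = 91.02
  [8→10]: (12.82+8.03)/2 × 2 = 20.85
  [10→12]: (8.03+5.03)/2 × 2 = 13.06
  [12→12.25]: (5.03+4.74)/2 × 0.25 = 1.22125
  Sum = 358.25125 µg/mL·h
IV tail: 4.74/0.234 = 20.256; AUC_iv,0→∞ = 358.25125 + 20.256 = 378.50725 µg/mL·h
Trapezoidal AUC_0→9.5 (buccal film):
  [0→1.5]: (0.00+49.06)/2 × 1.5 = 36.795
  [1.5→3.5]: (49.06+39.64)/2 × 2 = 88.7
  [3.5→9.5]: (39.64+10.16)/2 × 6 = 149.4
  Sum = 274.895 µg/mL·h
buccal film tail: 10.16/0.234 = 43.419; AUC_ev,0→∞ = 274.895 + 43.419 = 318.314 µg/mL·h
F = (AUC_ev/D_ev)/(AUC_iv/D_iv) = (318.314/50)/(378.50725/20) = 6.36628/18.9254 = 0.3364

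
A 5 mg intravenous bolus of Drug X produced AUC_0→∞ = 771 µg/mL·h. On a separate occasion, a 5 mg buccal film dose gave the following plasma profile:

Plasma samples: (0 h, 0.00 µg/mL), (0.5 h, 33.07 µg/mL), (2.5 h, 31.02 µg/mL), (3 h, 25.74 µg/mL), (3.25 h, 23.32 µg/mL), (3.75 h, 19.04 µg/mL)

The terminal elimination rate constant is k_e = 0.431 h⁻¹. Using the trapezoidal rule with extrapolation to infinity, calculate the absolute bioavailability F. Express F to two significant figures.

Trapezoidal AUC_0→3.75 (buccal film):
  [0→0.5]: (0.00+33.07)/2 × 0.5 = 8.2675
  [0.5→2.5]: (33.07+31.02)/2 × 2 = 64.09
  [2.5→3]: (31.02+25.74)/2 × 0.5 = 14.19
  [3→3.25]: (25.74+23.32)/2 × 0.25 = 6.1325
  [3.25→3.75]: (23.32+19.04)/2 × 0.5 = 10.59
  Sum = 103.27 µg/mL·h
Tail: C_last/k_e = 19.04/0.431 = 44.176
AUC_0→∞ (buccal film) = 103.27 + 44.176 = 147.446 µg/mL·h
F = (AUC_ev/D_ev)/(AUC_iv/D_iv) = (147.446/5)/(771/5) = 29.4892/154.2 = 0.1912

F = 0.19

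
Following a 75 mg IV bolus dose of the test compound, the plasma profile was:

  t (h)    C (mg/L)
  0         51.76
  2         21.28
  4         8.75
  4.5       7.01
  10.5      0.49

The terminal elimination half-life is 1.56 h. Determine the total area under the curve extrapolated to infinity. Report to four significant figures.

AUC = 130.6 mg/L·h

Trapezoidal AUC_0→10.5:
  [0→2]: (51.76+21.28)/2 × 2 = 73.04
  [2→4]: (21.28+8.75)/2 × 2 = 30.03
  [4→4.5]: (8.75+7.01)/2 × 0.5 = 3.94
  [4.5→10.5]: (7.01+0.49)/2 × 6 = 22.5
  Sum = 129.51 mg/L·h
k_e = ln2 / t½ = 0.693147 / 1.56 = 0.4443 h^-1
Extrapolated tail: C_last / k_e = 0.49 / 0.4443 = 1.103
AUC_0→∞ = 129.51 + 1.103 = 130.613 mg/L·h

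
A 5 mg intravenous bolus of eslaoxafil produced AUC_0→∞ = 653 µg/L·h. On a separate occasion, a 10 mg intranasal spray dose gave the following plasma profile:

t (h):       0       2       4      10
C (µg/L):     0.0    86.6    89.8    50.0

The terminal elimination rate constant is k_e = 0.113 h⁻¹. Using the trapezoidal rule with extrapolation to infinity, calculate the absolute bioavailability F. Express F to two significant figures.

F = 0.86

Trapezoidal AUC_0→10 (intranasal spray):
  [0→2]: (0.0+86.6)/2 × 2 = 86.6
  [2→4]: (86.6+89.8)/2 × 2 = 176.4
  [4→10]: (89.8+50.0)/2 × 6 = 419.4
  Sum = 682.4 µg/L·h
Tail: C_last/k_e = 50.0/0.113 = 442.478
AUC_0→∞ (intranasal spray) = 682.4 + 442.478 = 1124.878 µg/L·h
F = (AUC_ev/D_ev)/(AUC_iv/D_iv) = (1124.878/10)/(653/5) = 112.4878/130.6 = 0.8613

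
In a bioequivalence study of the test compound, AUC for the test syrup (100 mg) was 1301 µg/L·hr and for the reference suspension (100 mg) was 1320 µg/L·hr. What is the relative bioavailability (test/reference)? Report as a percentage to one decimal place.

F_rel = 98.6%

F_rel = (AUC_test/D_test) / (AUC_ref/D_ref)
      = (1301/100) / (1320/100)
      = 13.01 / 13.2 = 0.9856 = 98.56%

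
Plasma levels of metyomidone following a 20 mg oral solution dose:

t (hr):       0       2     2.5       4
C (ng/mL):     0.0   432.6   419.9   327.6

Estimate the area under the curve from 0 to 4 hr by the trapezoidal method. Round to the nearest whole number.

Trapezoidal AUC_0→4:
  [0→2]: (0.0+432.6)/2 × 2 = 432.6
  [2→2.5]: (432.6+419.9)/2 × 0.5 = 213.125
  [2.5→4]: (419.9+327.6)/2 × 1.5 = 560.625
  Sum = 1206.35 ng/mL·hr

AUC = 1206 ng/mL·hr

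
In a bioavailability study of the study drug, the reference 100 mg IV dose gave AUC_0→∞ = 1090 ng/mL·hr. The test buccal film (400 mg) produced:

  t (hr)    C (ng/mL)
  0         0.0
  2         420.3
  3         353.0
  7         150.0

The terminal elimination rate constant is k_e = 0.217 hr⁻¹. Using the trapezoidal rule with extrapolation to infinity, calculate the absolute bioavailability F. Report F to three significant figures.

F = 0.574

Trapezoidal AUC_0→7 (buccal film):
  [0→2]: (0.0+420.3)/2 × 2 = 420.3
  [2→3]: (420.3+353.0)/2 × 1 = 386.65
  [3→7]: (353.0+150.0)/2 × 4 = 1006.0
  Sum = 1812.95 ng/mL·hr
Tail: C_last/k_e = 150.0/0.217 = 691.244
AUC_0→∞ (buccal film) = 1812.95 + 691.244 = 2504.194 ng/mL·hr
F = (AUC_ev/D_ev)/(AUC_iv/D_iv) = (2504.194/400)/(1090/100) = 6.260485/10.9 = 0.5744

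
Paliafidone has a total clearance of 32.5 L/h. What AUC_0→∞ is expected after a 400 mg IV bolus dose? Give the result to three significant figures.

AUC = 12.3 mg/L·h

AUC_0→∞ = Dose_iv / CL
        = 400 / 32.5 = 12.3077 mg/L·h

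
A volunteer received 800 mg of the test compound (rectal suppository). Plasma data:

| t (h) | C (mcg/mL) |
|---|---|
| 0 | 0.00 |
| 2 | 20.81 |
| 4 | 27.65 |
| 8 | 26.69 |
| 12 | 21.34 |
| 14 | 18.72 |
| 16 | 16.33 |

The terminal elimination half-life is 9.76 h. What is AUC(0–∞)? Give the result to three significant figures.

AUC = 579 mcg/mL·h

Trapezoidal AUC_0→16:
  [0→2]: (0.00+20.81)/2 × 2 = 20.81
  [2→4]: (20.81+27.65)/2 × 2 = 48.46
  [4→8]: (27.65+26.69)/2 × 4 = 108.68
  [8→12]: (26.69+21.34)/2 × 4 = 96.06
  [12→14]: (21.34+18.72)/2 × 2 = 40.06
  [14→16]: (18.72+16.33)/2 × 2 = 35.05
  Sum = 349.12 mcg/mL·h
k_e = ln2 / t½ = 0.693147 / 9.76 = 0.0710 h^-1
Extrapolated tail: C_last / k_e = 16.33 / 0.071 = 230.000
AUC_0→∞ = 349.12 + 230.000 = 579.12 mcg/mL·h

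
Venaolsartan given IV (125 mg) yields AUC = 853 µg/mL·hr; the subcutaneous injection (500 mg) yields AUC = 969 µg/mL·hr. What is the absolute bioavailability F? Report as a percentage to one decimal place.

F = (AUC_ev / D_ev) / (AUC_iv / D_iv)
  = (969/500) / (853/125)
  = 1.938 / 6.824 = 0.2840
  = 28.40%

F = 28.4%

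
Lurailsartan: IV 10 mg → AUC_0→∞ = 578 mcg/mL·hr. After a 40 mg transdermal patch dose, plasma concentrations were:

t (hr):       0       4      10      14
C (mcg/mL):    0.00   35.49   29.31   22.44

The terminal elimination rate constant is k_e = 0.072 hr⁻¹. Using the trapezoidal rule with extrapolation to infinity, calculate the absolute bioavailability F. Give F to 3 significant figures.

Trapezoidal AUC_0→14 (transdermal patch):
  [0→4]: (0.00+35.49)/2 × 4 = 70.98
  [4→10]: (35.49+29.31)/2 × 6 = 194.4
  [10→14]: (29.31+22.44)/2 × 4 = 103.5
  Sum = 368.88 mcg/mL·hr
Tail: C_last/k_e = 22.44/0.072 = 311.667
AUC_0→∞ (transdermal patch) = 368.88 + 311.667 = 680.547 mcg/mL·hr
F = (AUC_ev/D_ev)/(AUC_iv/D_iv) = (680.547/40)/(578/10) = 17.013675/57.8 = 0.2944

F = 0.294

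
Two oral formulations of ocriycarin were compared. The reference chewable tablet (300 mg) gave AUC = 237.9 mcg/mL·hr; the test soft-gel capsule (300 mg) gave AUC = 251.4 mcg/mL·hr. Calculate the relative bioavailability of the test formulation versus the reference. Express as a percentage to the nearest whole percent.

F_rel = (AUC_test/D_test) / (AUC_ref/D_ref)
      = (251.4/300) / (237.9/300)
      = 0.838 / 0.793 = 1.0567 = 105.67%

F_rel = 106%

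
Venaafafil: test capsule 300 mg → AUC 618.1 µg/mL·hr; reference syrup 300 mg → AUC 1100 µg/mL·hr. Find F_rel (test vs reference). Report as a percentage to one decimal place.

F_rel = (AUC_test/D_test) / (AUC_ref/D_ref)
      = (618.1/300) / (1100/300)
      = 2.06033 / 3.66667 = 0.5619 = 56.19%

F_rel = 56.2%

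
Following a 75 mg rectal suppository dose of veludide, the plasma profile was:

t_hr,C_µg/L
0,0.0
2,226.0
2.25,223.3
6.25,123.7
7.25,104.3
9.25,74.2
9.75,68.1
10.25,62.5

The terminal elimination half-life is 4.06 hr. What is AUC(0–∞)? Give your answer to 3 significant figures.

Trapezoidal AUC_0→10.25:
  [0→2]: (0.0+226.0)/2 × 2 = 226.0
  [2→2.25]: (226.0+223.3)/2 × 0.25 = 56.1625
  [2.25→6.25]: (223.3+123.7)/2 × 4 = 694.0
  [6.25→7.25]: (123.7+104.3)/2 × 1 = 114.0
  [7.25→9.25]: (104.3+74.2)/2 × 2 = 178.5
  [9.25→9.75]: (74.2+68.1)/2 × 0.5 = 35.575
  [9.75→10.25]: (68.1+62.5)/2 × 0.5 = 32.65
  Sum = 1336.8875 µg/L·hr
k_e = ln2 / t½ = 0.693147 / 4.06 = 0.1707 hr^-1
Extrapolated tail: C_last / k_e = 62.5 / 0.1707 = 366.139
AUC_0→∞ = 1336.8875 + 366.139 = 1703.0265 µg/L·hr

AUC = 1700 µg/L·hr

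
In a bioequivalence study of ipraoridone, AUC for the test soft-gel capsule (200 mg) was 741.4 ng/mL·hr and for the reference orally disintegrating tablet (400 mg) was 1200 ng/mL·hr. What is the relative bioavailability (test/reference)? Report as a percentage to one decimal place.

F_rel = 123.6%

F_rel = (AUC_test/D_test) / (AUC_ref/D_ref)
      = (741.4/200) / (1200/400)
      = 3.707 / 3 = 1.2357 = 123.57%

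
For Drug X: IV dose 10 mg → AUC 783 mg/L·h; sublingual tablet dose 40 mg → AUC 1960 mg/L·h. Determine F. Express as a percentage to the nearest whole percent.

F = 63%

F = (AUC_ev / D_ev) / (AUC_iv / D_iv)
  = (1960/40) / (783/10)
  = 49 / 78.3 = 0.6258
  = 62.58%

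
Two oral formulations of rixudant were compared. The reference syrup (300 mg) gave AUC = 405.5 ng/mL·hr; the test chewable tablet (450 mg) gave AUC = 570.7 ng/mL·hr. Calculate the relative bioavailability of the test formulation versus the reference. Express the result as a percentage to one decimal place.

F_rel = 93.8%

F_rel = (AUC_test/D_test) / (AUC_ref/D_ref)
      = (570.7/450) / (405.5/300)
      = 1.26822 / 1.35167 = 0.9383 = 93.83%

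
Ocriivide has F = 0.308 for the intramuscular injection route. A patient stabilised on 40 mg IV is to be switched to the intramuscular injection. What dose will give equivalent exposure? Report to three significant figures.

For equal systemic exposure: F × D_ev = D_iv
D_ev = D_iv / F = 40 / 0.308 = 129.87 mg

D_intramuscular = 130 mg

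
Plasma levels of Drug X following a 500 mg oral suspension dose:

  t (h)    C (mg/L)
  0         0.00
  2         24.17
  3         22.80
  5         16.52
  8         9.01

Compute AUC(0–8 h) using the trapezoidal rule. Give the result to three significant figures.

Trapezoidal AUC_0→8:
  [0→2]: (0.00+24.17)/2 × 2 = 24.17
  [2→3]: (24.17+22.80)/2 × 1 = 23.485
  [3→5]: (22.80+16.52)/2 × 2 = 39.32
  [5→8]: (16.52+9.01)/2 × 3 = 38.295
  Sum = 125.27 mg/L·h

AUC = 125 mg/L·h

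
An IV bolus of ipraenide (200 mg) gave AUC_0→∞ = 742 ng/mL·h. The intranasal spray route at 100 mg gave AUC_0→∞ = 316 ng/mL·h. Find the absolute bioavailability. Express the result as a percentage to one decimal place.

F = (AUC_ev / D_ev) / (AUC_iv / D_iv)
  = (316/100) / (742/200)
  = 3.16 / 3.71 = 0.8518
  = 85.18%

F = 85.2%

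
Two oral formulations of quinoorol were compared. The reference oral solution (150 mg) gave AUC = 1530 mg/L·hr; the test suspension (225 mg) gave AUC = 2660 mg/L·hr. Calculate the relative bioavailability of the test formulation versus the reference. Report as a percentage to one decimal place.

F_rel = (AUC_test/D_test) / (AUC_ref/D_ref)
      = (2660/225) / (1530/150)
      = 11.8222 / 10.2 = 1.1590 = 115.90%

F_rel = 115.9%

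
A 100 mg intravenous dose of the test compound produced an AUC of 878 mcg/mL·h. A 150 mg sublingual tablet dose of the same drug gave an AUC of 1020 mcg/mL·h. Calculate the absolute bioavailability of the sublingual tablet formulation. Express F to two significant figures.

F = (AUC_ev / D_ev) / (AUC_iv / D_iv)
  = (1020/150) / (878/100)
  = 6.8 / 8.78 = 0.7745

F = 0.77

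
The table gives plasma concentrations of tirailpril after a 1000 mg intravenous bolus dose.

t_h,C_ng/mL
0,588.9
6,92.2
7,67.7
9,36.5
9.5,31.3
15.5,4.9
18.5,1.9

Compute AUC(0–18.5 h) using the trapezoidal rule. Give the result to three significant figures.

AUC = 2360 ng/mL·h

Trapezoidal AUC_0→18.5:
  [0→6]: (588.9+92.2)/2 × 6 = 2043.3
  [6→7]: (92.2+67.7)/2 × 1 = 79.95
  [7→9]: (67.7+36.5)/2 × 2 = 104.2
  [9→9.5]: (36.5+31.3)/2 × 0.5 = 16.95
  [9.5→15.5]: (31.3+4.9)/2 × 6 = 108.6
  [15.5→18.5]: (4.9+1.9)/2 × 3 = 10.2
  Sum = 2363.2 ng/mL·h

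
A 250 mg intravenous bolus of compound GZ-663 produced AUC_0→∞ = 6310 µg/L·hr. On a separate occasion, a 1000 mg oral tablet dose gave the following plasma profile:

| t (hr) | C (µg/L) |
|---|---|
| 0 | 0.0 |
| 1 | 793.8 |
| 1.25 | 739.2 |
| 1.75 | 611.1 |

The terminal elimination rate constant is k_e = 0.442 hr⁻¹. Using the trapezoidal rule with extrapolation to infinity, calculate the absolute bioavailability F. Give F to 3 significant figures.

Trapezoidal AUC_0→1.75 (oral tablet):
  [0→1]: (0.0+793.8)/2 × 1 = 396.9
  [1→1.25]: (793.8+739.2)/2 × 0.25 = 191.625
  [1.25→1.75]: (739.2+611.1)/2 × 0.5 = 337.575
  Sum = 926.1 µg/L·hr
Tail: C_last/k_e = 611.1/0.442 = 1382.579
AUC_0→∞ (oral tablet) = 926.1 + 1382.579 = 2308.679 µg/L·hr
F = (AUC_ev/D_ev)/(AUC_iv/D_iv) = (2308.679/1000)/(6310/250) = 2.308679/25.24 = 0.0915

F = 0.0915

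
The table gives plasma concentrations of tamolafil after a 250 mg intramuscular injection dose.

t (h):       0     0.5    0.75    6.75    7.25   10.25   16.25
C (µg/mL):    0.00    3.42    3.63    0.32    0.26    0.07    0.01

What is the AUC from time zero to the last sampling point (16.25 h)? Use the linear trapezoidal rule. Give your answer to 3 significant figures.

Trapezoidal AUC_0→16.25:
  [0→0.5]: (0.00+3.42)/2 × 0.5 = 0.855
  [0.5→0.75]: (3.42+3.63)/2 × 0.25 = 0.88125
  [0.75→6.75]: (3.63+0.32)/2 × 6 = 11.85
  [6.75→7.25]: (0.32+0.26)/2 × 0.5 = 0.145
  [7.25→10.25]: (0.26+0.07)/2 × 3 = 0.495
  [10.25→16.25]: (0.07+0.01)/2 × 6 = 0.24
  Sum = 14.46625 µg/mL·h

AUC = 14.5 µg/mL·h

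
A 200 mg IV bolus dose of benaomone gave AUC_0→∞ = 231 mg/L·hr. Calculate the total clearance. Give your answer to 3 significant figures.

CL = 0.866 L/hr

CL = Dose_iv / AUC_0→∞
   = 200 / 231 = 0.865801 L/hr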